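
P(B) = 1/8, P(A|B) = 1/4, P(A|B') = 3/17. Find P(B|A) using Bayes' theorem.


P(A) = P(A|B)P(B) + P(A|B')P(B') = 1/4*1/8 + 3/17*7/8 = 101/544
P(B|A) = P(A|B)P(B)/P(A) = (1/32)/(101/544) = 17/101

17/101


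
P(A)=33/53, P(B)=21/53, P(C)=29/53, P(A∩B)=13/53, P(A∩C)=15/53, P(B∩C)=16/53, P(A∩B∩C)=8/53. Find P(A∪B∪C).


P(A∪B∪C) = P(A)+P(B)+P(C) - P(AB)-P(AC)-P(BC) + P(ABC)
= 33/53+21/53+29/53 - 13/53-15/53-16/53 + 8/53
= 47/53

47/53


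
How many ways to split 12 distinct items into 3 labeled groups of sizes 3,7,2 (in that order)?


12! = 479001600
Denominator: 3!=6 * 7!=5040 * 2!=2
Coefficient = 479001600 / 60480 = 7920

7920


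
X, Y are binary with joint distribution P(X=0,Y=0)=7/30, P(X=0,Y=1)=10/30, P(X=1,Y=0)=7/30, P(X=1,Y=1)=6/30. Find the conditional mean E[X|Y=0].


P(Y=0) = 14/30
E[X|Y=0] = (0*7 + 1*7)/14 = 7/14 = 1/2

1/2


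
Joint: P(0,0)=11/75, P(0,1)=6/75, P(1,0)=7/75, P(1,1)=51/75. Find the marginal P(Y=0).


P(Y=0) = P(0,0)+P(1,0) = 11/75 + 7/75 = 18/75 = 6/25

6/25


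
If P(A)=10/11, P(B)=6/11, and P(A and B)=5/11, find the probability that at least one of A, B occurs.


P(A∪B) = P(A) + P(B) - P(A∩B)
= 10/11 + 6/11 - 5/11 = 1

1


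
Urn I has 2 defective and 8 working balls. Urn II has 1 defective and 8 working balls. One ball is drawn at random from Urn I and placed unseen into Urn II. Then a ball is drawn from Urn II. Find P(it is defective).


P(transfer defective) = 2/10 = 1/5; P(transfer working) = 4/5
If defective transferred: Urn II has 2 defective of 10, so P(defective|defective moved) = 1/5
If working transferred: Urn II has 1 defective of 10, so P(defective|working moved) = 1/10
By total probability: P(defective) = 1/5*1/5 + 4/5*1/10 = 3/25

3/25


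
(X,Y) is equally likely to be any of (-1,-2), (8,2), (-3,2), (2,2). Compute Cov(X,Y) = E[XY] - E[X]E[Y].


E[X]=3/2, E[Y]=1, E[XY]=4
Cov(X,Y) = E[XY] - E[X]E[Y] = 4 - 3/2*1 = 5/2

5/2


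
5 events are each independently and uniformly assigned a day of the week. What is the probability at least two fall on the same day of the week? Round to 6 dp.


P(all different) = prod((7-i)/7 for i=0..4) = 0.149938
P(at least one match) = 1 - 0.149938 = 0.850062

0.850062


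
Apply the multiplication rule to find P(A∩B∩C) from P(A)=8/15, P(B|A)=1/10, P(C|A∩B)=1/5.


P(A∩B∩C) = P(A) * P(B|A) * P(C|A∩B)
= 8/15 * 1/10 * 1/5
= 4/75 * 1/5 = 4/375

4/375


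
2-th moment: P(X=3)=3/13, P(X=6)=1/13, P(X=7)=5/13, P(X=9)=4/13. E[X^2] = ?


E[X^2] = sum(x^2 * P(x))
= 9*3/13 + 36*1/13 + 49*5/13 + 81*4/13
= 632/13

632/13


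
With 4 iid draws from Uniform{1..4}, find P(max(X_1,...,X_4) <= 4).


P(max <= 4) = P(all X_i <= 4) = (P(X_1 <= 4))^4
= (4/4)^4 = 1^4 = 1

1


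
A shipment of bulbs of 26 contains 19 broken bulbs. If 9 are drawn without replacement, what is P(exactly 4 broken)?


P(X=4) = C(19,4)*C(7,5) / C(26,9)
= 3876*21 / 3124550
= 81396/3124550 = 2142/82225

2142/82225


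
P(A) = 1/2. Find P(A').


P(A') = 1 - P(A) = 1 - 1/2 = 1/2

1/2


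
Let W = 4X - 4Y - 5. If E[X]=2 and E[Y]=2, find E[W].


E[4X - 4Y - 5] = 4*E[X] - 4*E[Y] - 5
= (4)*(2) + (-4)*(2) + (-5)
= 8 - 8 - 5 = -5

-5


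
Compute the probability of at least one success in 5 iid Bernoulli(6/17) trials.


P(at least one) = 1 - P(none)
P(none) = (1 - 6/17)^5 = (11/17)^5 = 161051/1419857
P(at least one) = 1 - 161051/1419857 = 1258806/1419857

1258806/1419857


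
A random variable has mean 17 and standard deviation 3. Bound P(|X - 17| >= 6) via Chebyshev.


k = 6/3 = 2
Chebyshev: P(|X-mu| >= k*sigma) <= 1/k^2 = 1/2^2 = 1/4

1/4


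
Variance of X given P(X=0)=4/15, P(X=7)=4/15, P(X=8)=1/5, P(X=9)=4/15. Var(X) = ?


E[X] = 88/15, E[X^2] = 712/15
Var(X) = E[X^2] - (E[X])^2 = 712/15 - (88/15)^2 = 2936/225

2936/225


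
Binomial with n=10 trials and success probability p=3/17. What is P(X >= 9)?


P(X>=9) = P(X=9) + P(X=10)
= 2755620/2015993900449 + 59049/2015993900449
= 2814669/2015993900449

2814669/2015993900449


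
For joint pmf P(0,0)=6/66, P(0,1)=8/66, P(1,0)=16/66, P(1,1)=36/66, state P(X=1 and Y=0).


Read from table: P(X=1, Y=0) = 16/66 = 8/33

8/33


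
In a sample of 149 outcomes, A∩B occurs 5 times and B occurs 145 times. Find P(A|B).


P(A|B) = P(A∩B)/P(B) = (5/149)/(145/149) = 5/145 = 1/29

1/29


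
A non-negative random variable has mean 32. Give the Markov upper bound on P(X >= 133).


Markov: P(X >= a) <= E[X]/a
P(X >= 133) <= 32/133

32/133


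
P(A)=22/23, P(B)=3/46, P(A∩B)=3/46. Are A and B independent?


P(A)*P(B) = 22/23*3/46 = 33/529
P(A∩B) = 3/46 != 33/529, so not independent

No, A and B are not independent


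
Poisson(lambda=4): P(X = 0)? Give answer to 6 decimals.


P(X=0) = e^(-4) * 4^0 / 0!
≈ 0.01831563889 * 1 / 1
≈ 0.018316

0.018316


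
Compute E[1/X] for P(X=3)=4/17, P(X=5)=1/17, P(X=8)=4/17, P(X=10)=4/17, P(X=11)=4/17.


E[1/X] = sum(g(x)*P(x))
= 1/3*4/17 + 1/5*1/17 + 1/8*4/17 + 1/10*4/17 + 1/11*4/17
= 923/5610

923/5610


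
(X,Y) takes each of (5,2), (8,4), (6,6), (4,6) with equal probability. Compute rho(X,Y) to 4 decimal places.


Cov(X,Y) = -0.3750, Var(X) = 2.1875, Var(Y) = 2.7500
rho = Cov/(sqrt(VarX)*sqrt(VarY)) = -0.1529

-0.1529


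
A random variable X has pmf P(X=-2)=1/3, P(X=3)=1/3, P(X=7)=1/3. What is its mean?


E[X] = sum(x * P(x))
= -2*1/3 + 3*1/3 + 7*1/3
= 8/3

8/3


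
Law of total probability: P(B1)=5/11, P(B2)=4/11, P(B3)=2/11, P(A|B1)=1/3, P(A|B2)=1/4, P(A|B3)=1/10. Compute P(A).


P(A) = P(A|B1)P(B1) + P(A|B2)P(B2) + P(A|B3)P(B3)
= 1/3*5/11 + 1/4*4/11 + 1/10*2/11
= 5/33 + 1/11 + 1/55 = 43/165

43/165


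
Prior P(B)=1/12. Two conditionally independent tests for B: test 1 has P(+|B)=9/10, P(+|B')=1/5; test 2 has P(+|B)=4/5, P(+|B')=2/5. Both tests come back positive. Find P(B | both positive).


After test 1: P(+) = 9/10*1/12 + 1/5*11/12 = 31/120
P(B|+) = (3/40)/(31/120) = 9/31
After test 2 (use post1 as new prior): P(+) = 4/5*9/31 + 2/5*22/31 = 16/31
P(B|+,+) = (36/155)/(16/31) = 9/20

9/20


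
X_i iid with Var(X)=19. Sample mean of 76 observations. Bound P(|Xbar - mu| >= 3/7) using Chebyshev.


Var(Xbar) = Var(X)/n = 19/76
Chebyshev: P(|Xbar-mu| >= 3/7) <= Var(Xbar)/(3/7)^2 = (1/4)/(9/49) = 49/36
Bound exceeds 1, so trivial bound: 1

1


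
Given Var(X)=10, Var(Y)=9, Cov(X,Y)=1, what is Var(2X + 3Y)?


Var(2X + 3Y) = 2^2*Var(X) + 3^2*Var(Y) + 2*2*3*Cov(X,Y)
= 4*10 + 9*9 + 12*1
= 40 + 81 + 12 = 133

133


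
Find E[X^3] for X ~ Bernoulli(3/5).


For Bernoulli: X in {0,1}
E[X^3] = 0^3*(1-3/5) + 1^3*3/5 = 3/5

3/5


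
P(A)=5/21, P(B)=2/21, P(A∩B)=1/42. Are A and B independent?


P(A)*P(B) = 5/21*2/21 = 10/441
P(A∩B) = 1/42 != 10/441, so not independent

No, A and B are not independent


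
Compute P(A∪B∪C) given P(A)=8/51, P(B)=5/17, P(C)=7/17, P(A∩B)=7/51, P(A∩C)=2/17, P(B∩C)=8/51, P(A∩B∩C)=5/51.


P(A∪B∪C) = P(A)+P(B)+P(C) - P(AB)-P(AC)-P(BC) + P(ABC)
= 8/51+5/17+7/17 - 7/51-2/17-8/51 + 5/51
= 28/51

28/51


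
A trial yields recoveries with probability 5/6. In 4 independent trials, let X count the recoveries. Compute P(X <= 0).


P(X<=0) = P(X=0)
= 1/1296
= 1/1296

1/1296


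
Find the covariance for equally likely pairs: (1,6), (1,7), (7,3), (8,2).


E[X]=17/4, E[Y]=9/2, E[XY]=25/2
Cov(X,Y) = E[XY] - E[X]E[Y] = 25/2 - 17/4*9/2 = -53/8

-53/8


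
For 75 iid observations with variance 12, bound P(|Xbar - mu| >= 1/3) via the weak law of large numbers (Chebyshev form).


Var(Xbar) = Var(X)/n = 12/75
Chebyshev: P(|Xbar-mu| >= 1/3) <= Var(Xbar)/(1/3)^2 = (4/25)/(1/9) = 36/25
Bound exceeds 1, so trivial bound: 1

1


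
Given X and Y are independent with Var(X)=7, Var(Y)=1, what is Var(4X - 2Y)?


Independence => Cov(X,Y)=0
Var(4X - 2Y) = 4^2*Var(X) + (-2)^2*Var(Y)
= 16*7 + 4*1 = 116

116


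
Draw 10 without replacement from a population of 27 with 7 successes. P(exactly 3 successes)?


P(X=3) = C(7,3)*C(20,7) / C(27,10)
= 35*77520 / 8436285
= 2713200/8436285 = 9520/29601

9520/29601


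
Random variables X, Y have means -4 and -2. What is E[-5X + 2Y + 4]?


E[-5X + 2Y + 4] = -5*E[X] + 2*E[Y] + 4
= (-5)*(-4) + (2)*(-2) + (4)
= 20 - 4 + 4 = 20

20


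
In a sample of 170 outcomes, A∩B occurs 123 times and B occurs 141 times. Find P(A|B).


P(A|B) = P(A∩B)/P(B) = (123/170)/(141/170) = 123/141 = 41/47

41/47


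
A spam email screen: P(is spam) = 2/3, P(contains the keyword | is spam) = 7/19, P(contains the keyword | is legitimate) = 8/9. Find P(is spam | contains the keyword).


P(A) = P(A|B)P(B) + P(A|B')P(B') = 7/19*2/3 + 8/9*1/3 = 278/513
P(B|A) = P(A|B)P(B)/P(A) = (14/57)/(278/513) = 63/139

63/139


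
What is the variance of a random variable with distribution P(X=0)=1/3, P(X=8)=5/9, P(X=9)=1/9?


E[X] = 49/9, E[X^2] = 401/9
Var(X) = E[X^2] - (E[X])^2 = 401/9 - (49/9)^2 = 1208/81

1208/81


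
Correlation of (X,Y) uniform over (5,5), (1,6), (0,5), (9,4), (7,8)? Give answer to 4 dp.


Cov(X,Y) = -0.0400, Var(X) = 11.8400, Var(Y) = 1.8400
rho = Cov/(sqrt(VarX)*sqrt(VarY)) = -0.0086

-0.0086


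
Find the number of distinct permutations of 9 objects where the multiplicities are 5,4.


9! = 362880
Denominator: 5!=120 * 4!=24
Coefficient = 362880 / 2880 = 126

126


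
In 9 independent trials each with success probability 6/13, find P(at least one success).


P(at least one) = 1 - P(none)
P(none) = (1 - 6/13)^9 = (7/13)^9 = 40353607/10604499373
P(at least one) = 1 - 40353607/10604499373 = 10564145766/10604499373

10564145766/10604499373


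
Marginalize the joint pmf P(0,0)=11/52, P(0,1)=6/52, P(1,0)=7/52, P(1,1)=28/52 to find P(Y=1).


P(Y=1) = P(0,1)+P(1,1) = 6/52 + 28/52 = 34/52 = 17/26

17/26


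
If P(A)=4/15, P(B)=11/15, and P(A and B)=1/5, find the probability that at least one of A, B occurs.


P(A∪B) = P(A) + P(B) - P(A∩B)
= 4/15 + 11/15 - 1/5 = 4/5

4/5


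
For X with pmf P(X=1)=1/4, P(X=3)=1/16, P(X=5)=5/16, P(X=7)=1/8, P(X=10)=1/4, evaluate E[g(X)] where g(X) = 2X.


E[2X] = sum(g(x)*P(x))
= 2*1/4 + 6*1/16 + 10*5/16 + 14*1/8 + 20*1/4
= 43/4

43/4


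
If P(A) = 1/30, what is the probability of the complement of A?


P(A') = 1 - P(A) = 1 - 1/30 = 29/30

29/30


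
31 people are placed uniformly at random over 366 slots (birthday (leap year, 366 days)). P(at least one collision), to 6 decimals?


P(all different) = prod((366-i)/366 for i=0..30) = 0.270541
P(at least one match) = 1 - 0.270541 = 0.729459

0.729459


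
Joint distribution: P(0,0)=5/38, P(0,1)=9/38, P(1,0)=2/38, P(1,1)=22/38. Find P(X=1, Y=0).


Read from table: P(X=1, Y=0) = 2/38 = 1/19

1/19


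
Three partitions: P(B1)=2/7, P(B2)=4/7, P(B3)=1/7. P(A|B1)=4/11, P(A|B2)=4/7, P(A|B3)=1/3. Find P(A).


P(A) = P(A|B1)P(B1) + P(A|B2)P(B2) + P(A|B3)P(B3)
= 4/11*2/7 + 4/7*4/7 + 1/3*1/7
= 8/77 + 16/49 + 1/21 = 773/1617

773/1617


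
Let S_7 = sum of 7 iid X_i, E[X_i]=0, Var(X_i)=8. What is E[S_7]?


E[S_n] = n*E[X_1] = 7*0 = 0

0


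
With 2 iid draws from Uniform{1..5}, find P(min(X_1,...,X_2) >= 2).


P(min >= 2) = P(all X_i >= 2) = (P(X_1 >= 2))^2
= (4/5)^2 = 16/25

16/25


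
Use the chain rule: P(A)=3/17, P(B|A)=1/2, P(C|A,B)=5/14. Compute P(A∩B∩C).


P(A∩B∩C) = P(A) * P(B|A) * P(C|A∩B)
= 3/17 * 1/2 * 5/14
= 3/34 * 5/14 = 15/476

15/476


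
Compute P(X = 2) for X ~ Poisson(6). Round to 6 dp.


P(X=2) = e^(-6) * 6^2 / 2!
≈ 0.002478752177 * 36 / 2
≈ 0.044618

0.044618


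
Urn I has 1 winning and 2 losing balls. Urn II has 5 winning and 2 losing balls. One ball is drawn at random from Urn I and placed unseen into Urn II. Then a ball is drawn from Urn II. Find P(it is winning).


P(transfer winning) = 1/3; P(transfer losing) = 2/3
If winning transferred: Urn II has 6 winning of 8, so P(winning|winning moved) = 3/4
If losing transferred: Urn II has 5 winning of 8, so P(winning|losing moved) = 5/8
By total probability: P(winning) = 1/3*3/4 + 2/3*5/8 = 2/3

2/3


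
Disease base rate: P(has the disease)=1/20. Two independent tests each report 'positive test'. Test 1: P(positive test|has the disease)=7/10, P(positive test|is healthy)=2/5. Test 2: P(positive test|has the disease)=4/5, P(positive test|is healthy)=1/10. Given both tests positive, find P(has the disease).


After test 1: P(+) = 7/10*1/20 + 2/5*19/20 = 83/200
P(B|+) = (7/200)/(83/200) = 7/83
After test 2 (use post1 as new prior): P(+) = 4/5*7/83 + 1/10*76/83 = 66/415
P(B|+,+) = (28/415)/(66/415) = 14/33

14/33


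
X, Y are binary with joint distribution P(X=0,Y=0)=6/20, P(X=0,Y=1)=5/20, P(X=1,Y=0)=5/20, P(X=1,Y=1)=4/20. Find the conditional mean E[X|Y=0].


P(Y=0) = 11/20
E[X|Y=0] = (0*6 + 1*5)/11 = 5/11

5/11


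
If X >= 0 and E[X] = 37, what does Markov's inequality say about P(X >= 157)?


Markov: P(X >= a) <= E[X]/a
P(X >= 157) <= 37/157

37/157


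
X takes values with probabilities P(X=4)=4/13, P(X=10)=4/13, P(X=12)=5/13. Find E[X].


E[X] = sum(x * P(x))
= 4*4/13 + 10*4/13 + 12*5/13
= 116/13

116/13


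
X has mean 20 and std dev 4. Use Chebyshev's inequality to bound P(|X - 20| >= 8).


k = 8/4 = 2
Chebyshev: P(|X-mu| >= k*sigma) <= 1/k^2 = 1/2^2 = 1/4

1/4


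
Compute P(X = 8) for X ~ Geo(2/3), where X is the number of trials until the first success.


P(X=8) = (1-p)^7 * p = (1/3)^7 * 2/3
= 1/2187 * 2/3 = 2/6561

2/6561


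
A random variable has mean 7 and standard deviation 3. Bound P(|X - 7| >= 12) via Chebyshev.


k = 12/3 = 4
Chebyshev: P(|X-mu| >= k*sigma) <= 1/k^2 = 1/4^2 = 1/16

1/16


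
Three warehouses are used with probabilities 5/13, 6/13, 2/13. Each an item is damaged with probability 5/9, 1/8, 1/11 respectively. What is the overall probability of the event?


P(A) = P(A|B1)P(B1) + P(A|B2)P(B2) + P(A|B3)P(B3)
= 5/9*5/13 + 1/8*6/13 + 1/11*2/13
= 25/117 + 3/52 + 2/143 = 113/396

113/396


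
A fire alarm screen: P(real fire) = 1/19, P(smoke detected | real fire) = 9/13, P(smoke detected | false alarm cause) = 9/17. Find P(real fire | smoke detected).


P(A) = P(A|B)P(B) + P(A|B')P(B') = 9/13*1/19 + 9/17*18/19 = 2259/4199
P(B|A) = P(A|B)P(B)/P(A) = (9/247)/(2259/4199) = 17/251

17/251


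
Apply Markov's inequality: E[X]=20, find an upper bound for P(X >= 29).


Markov: P(X >= a) <= E[X]/a
P(X >= 29) <= 20/29

20/29


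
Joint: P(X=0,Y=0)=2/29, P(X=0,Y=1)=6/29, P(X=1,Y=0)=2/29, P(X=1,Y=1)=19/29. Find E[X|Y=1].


P(Y=1) = 25/29
E[X|Y=1] = (0*6 + 1*19)/25 = 19/25

19/25


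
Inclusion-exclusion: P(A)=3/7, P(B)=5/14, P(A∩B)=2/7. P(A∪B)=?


P(A∪B) = P(A) + P(B) - P(A∩B)
= 3/7 + 5/14 - 2/7 = 1/2

1/2


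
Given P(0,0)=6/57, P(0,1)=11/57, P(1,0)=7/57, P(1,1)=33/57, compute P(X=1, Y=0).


Read from table: P(X=1, Y=0) = 7/57

7/57


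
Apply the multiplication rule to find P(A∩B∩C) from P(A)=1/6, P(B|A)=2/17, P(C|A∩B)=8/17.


P(A∩B∩C) = P(A) * P(B|A) * P(C|A∩B)
= 1/6 * 2/17 * 8/17
= 1/51 * 8/17 = 8/867

8/867


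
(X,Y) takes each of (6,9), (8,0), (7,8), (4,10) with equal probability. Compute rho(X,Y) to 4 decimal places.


Cov(X,Y) = -4.6875, Var(X) = 2.1875, Var(Y) = 15.6875
rho = Cov/(sqrt(VarX)*sqrt(VarY)) = -0.8002

-0.8002


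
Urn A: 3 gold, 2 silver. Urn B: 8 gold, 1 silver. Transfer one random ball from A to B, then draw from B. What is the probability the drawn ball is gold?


P(transfer gold) = 3/5; P(transfer silver) = 2/5
If gold transferred: Urn II has 9 gold of 10, so P(gold|gold moved) = 9/10
If silver transferred: Urn II has 8 gold of 10, so P(gold|silver moved) = 4/5
By total probability: P(gold) = 3/5*9/10 + 2/5*4/5 = 43/50

43/50


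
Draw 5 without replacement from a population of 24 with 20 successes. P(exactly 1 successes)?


P(X=1) = C(20,1)*C(4,4) / C(24,5)
= 20*1 / 42504
= 20/42504 = 5/10626

5/10626


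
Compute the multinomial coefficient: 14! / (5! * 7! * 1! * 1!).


14! = 87178291200
Denominator: 5!=120 * 7!=5040 * 1!=1 * 1!=1
Coefficient = 87178291200 / 604800 = 144144

144144


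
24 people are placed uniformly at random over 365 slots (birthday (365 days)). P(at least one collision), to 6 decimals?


P(all different) = prod((365-i)/365 for i=0..23) = 0.461656
P(at least one match) = 1 - 0.461656 = 0.538344

0.538344


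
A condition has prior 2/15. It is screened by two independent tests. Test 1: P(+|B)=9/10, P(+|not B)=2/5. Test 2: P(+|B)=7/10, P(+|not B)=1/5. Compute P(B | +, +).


After test 1: P(+) = 9/10*2/15 + 2/5*13/15 = 7/15
P(B|+) = (3/25)/(7/15) = 9/35
After test 2 (use post1 as new prior): P(+) = 7/10*9/35 + 1/5*26/35 = 23/70
P(B|+,+) = (9/50)/(23/70) = 63/115

63/115


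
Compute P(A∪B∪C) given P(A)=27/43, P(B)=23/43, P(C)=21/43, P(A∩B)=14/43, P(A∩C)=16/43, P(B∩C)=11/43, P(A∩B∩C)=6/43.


P(A∪B∪C) = P(A)+P(B)+P(C) - P(AB)-P(AC)-P(BC) + P(ABC)
= 27/43+23/43+21/43 - 14/43-16/43-11/43 + 6/43
= 36/43

36/43


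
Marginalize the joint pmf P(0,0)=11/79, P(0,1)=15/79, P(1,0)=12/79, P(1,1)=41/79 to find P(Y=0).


P(Y=0) = P(0,0)+P(1,0) = 11/79 + 12/79 = 23/79

23/79


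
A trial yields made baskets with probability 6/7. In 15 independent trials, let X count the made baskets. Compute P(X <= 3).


P(X<=3) = P(X=0) + P(X=1) + P(X=2) + P(X=3)
= 1/4747561509943 + 90/4747561509943 + 540/678223072849 + 14040/678223072849
= 14593/678223072849

14593/678223072849


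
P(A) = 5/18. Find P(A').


P(A') = 1 - P(A) = 1 - 5/18 = 13/18

13/18


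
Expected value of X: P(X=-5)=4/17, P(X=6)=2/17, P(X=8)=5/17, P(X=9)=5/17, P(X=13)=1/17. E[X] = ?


E[X] = sum(x * P(x))
= -5*4/17 + 6*2/17 + 8*5/17 + 9*5/17 + 13*1/17
= 90/17

90/17


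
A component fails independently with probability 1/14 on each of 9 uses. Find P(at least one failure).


P(at least one) = 1 - P(none)
P(none) = (1 - 1/14)^9 = (13/14)^9 = 10604499373/20661046784
P(at least one) = 1 - 10604499373/20661046784 = 10056547411/20661046784

10056547411/20661046784


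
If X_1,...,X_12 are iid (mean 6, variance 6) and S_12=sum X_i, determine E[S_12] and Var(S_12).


E[S_n] = n*mu = 12*6 = 72
Var(S_n) = n*sigma^2 = 12*6 = 72

E[S_12]=72, Var(S_12)=72


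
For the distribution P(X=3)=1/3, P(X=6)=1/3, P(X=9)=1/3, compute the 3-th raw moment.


E[X^3] = sum(x^3 * P(x))
= 27*1/3 + 216*1/3 + 729*1/3
= 324

324


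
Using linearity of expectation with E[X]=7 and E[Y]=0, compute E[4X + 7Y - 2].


E[4X + 7Y - 2] = 4*E[X] + 7*E[Y] - 2
= (4)*(7) + (7)*(0) + (-2)
= 28 + 0 - 2 = 26

26


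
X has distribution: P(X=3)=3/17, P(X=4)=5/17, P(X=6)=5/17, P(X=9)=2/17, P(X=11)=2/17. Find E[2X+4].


E[2X+4] = sum(g(x)*P(x))
= 10*3/17 + 12*5/17 + 16*5/17 + 22*2/17 + 26*2/17
= 266/17

266/17


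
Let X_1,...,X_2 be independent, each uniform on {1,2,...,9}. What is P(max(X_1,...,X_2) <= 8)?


P(max <= 8) = P(all X_i <= 8) = (P(X_1 <= 8))^2
= (8/9)^2 = 64/81

64/81


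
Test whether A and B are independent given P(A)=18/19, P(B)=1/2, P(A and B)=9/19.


P(A)*P(B) = 18/19*1/2 = 9/19
P(A∩B) = 9/19, which equals P(A)P(B), so independent

Yes, A and B are independent


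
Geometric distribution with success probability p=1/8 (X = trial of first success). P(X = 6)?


P(X=6) = (1-p)^5 * p = (7/8)^5 * 1/8
= 16807/32768 * 1/8 = 16807/262144

16807/262144


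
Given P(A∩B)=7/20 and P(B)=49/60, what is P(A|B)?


P(A|B) = P(A∩B)/P(B) = (21/60)/(49/60) = 21/49 = 3/7

3/7


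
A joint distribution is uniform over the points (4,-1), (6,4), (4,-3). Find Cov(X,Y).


E[X]=14/3, E[Y]=0, E[XY]=8/3
Cov(X,Y) = E[XY] - E[X]E[Y] = 8/3 - 14/3*0 = 8/3

8/3


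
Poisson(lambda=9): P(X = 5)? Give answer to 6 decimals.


P(X=5) = e^(-9) * 9^5 / 5!
≈ 0.0001234098041 * 59049 / 120
≈ 0.060727

0.060727


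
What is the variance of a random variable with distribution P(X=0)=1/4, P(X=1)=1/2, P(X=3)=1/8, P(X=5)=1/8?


E[X] = 3/2, E[X^2] = 19/4
Var(X) = E[X^2] - (E[X])^2 = 19/4 - (3/2)^2 = 5/2

5/2


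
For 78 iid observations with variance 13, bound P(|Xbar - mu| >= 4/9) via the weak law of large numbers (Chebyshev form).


Var(Xbar) = Var(X)/n = 13/78
Chebyshev: P(|Xbar-mu| >= 4/9) <= Var(Xbar)/(4/9)^2 = (1/6)/(16/81) = 27/32

27/32


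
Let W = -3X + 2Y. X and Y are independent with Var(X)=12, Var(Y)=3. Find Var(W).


Independence => Cov(X,Y)=0
Var(-3X + 2Y) = (-3)^2*Var(X) + 2^2*Var(Y)
= 9*12 + 4*3 = 120

120


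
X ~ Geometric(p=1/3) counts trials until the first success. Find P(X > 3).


P(X > 3) = P(first 3 trials all fail) = (1-p)^3 = (2/3)^3 = 8/27

8/27


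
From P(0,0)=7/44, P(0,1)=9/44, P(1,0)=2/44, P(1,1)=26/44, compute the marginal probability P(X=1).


P(X=1) = P(1,0)+P(1,1) = 2/44 + 26/44 = 28/44 = 7/11

7/11


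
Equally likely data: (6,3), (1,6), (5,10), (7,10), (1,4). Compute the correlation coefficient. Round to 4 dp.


Cov(X,Y) = 3.2000, Var(X) = 6.4000, Var(Y) = 8.6400
rho = Cov/(sqrt(VarX)*sqrt(VarY)) = 0.4303

0.4303


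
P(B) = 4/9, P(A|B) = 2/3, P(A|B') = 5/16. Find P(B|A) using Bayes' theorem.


P(A) = P(A|B)P(B) + P(A|B')P(B') = 2/3*4/9 + 5/16*5/9 = 203/432
P(B|A) = P(A|B)P(B)/P(A) = (8/27)/(203/432) = 128/203

128/203


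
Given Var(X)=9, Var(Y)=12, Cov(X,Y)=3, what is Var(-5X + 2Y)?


Var(-5X + 2Y) = (-5)^2*Var(X) + 2^2*Var(Y) + 2*(-5)*2*Cov(X,Y)
= 25*9 + 4*12 - 20*3
= 225 + 48 - 60 = 213

213


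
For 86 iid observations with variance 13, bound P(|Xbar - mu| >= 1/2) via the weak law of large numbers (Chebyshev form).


Var(Xbar) = Var(X)/n = 13/86
Chebyshev: P(|Xbar-mu| >= 1/2) <= Var(Xbar)/(1/2)^2 = (13/86)/(1/4) = 26/43

26/43


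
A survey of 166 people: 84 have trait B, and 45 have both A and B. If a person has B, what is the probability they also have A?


P(A|B) = P(A∩B)/P(B) = (45/166)/(84/166) = 45/84 = 15/28

15/28


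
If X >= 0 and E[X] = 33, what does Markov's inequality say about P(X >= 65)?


Markov: P(X >= a) <= E[X]/a
P(X >= 65) <= 33/65

33/65


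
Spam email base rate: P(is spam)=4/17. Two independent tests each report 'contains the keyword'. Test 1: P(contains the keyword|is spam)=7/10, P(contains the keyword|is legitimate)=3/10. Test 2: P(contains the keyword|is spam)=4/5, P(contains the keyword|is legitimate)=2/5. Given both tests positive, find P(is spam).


After test 1: P(+) = 7/10*4/17 + 3/10*13/17 = 67/170
P(B|+) = (14/85)/(67/170) = 28/67
After test 2 (use post1 as new prior): P(+) = 4/5*28/67 + 2/5*39/67 = 38/67
P(B|+,+) = (112/335)/(38/67) = 56/95

56/95


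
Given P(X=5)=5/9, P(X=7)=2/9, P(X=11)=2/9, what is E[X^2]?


E[X^2] = sum(g(x)*P(x))
= 25*5/9 + 49*2/9 + 121*2/9
= 155/3

155/3


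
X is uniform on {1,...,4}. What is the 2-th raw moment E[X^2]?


E[X^2] = (1/4) * sum(x^2 for x=1..4)
= 30/4 = 15/2

15/2


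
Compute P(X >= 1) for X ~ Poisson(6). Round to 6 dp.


P(X>=1) = 1 - P(X<=0) = 1 - (e^(-6)*6^0/0!)
≈ 1 - 0.0024787522 = 0.9975212478
≈ 0.997521

0.997521


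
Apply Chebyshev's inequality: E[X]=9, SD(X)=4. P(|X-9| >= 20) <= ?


k = 20/4 = 5
Chebyshev: P(|X-mu| >= k*sigma) <= 1/k^2 = 1/5^2 = 1/25

1/25


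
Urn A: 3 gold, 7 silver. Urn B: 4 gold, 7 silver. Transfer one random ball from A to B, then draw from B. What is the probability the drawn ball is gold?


P(transfer gold) = 3/10; P(transfer silver) = 7/10
If gold transferred: Urn II has 5 gold of 12, so P(gold|gold moved) = 5/12
If silver transferred: Urn II has 4 gold of 12, so P(gold|silver moved) = 1/3
By total probability: P(gold) = 3/10*5/12 + 7/10*1/3 = 43/120

43/120


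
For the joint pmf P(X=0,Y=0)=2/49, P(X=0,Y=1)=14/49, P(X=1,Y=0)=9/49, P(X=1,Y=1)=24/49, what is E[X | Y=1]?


P(Y=1) = 38/49
E[X|Y=1] = (0*14 + 1*24)/38 = 24/38 = 12/19

12/19


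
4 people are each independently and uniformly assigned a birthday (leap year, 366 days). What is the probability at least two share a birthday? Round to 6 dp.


P(all different) = prod((366-i)/366 for i=0..3) = 0.983689
P(at least one match) = 1 - 0.983689 = 0.016311

0.016311


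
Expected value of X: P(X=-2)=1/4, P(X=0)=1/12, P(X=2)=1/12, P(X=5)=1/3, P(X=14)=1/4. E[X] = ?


E[X] = sum(x * P(x))
= -2*1/4 + 0*1/12 + 2*1/12 + 5*1/3 + 14*1/4
= 29/6

29/6


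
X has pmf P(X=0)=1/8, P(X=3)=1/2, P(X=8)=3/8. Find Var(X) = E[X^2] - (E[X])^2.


E[X] = 9/2, E[X^2] = 57/2
Var(X) = E[X^2] - (E[X])^2 = 57/2 - (9/2)^2 = 33/4

33/4


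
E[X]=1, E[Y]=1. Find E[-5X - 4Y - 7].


E[-5X - 4Y - 7] = -5*E[X] - 4*E[Y] - 7
= (-5)*(1) + (-4)*(1) + (-7)
= -5 - 4 - 7 = -16

-16


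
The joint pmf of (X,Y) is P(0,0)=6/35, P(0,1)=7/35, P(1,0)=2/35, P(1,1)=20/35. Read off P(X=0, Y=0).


Read from table: P(X=0, Y=0) = 6/35

6/35


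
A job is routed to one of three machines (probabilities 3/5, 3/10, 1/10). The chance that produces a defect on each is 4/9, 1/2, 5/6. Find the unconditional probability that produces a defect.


P(A) = P(A|B1)P(B1) + P(A|B2)P(B2) + P(A|B3)P(B3)
= 4/9*3/5 + 1/2*3/10 + 5/6*1/10
= 4/15 + 3/20 + 1/12 = 1/2

1/2


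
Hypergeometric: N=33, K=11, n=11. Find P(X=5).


P(X=5) = C(11,5)*C(22,6) / C(33,11)
= 462*74613 / 193536720
= 34471206/193536720 = 1915067/10752040

1915067/10752040


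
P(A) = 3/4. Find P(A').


P(A') = 1 - P(A) = 1 - 3/4 = 1/4

1/4


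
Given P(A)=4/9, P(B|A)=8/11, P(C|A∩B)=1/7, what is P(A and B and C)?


P(A∩B∩C) = P(A) * P(B|A) * P(C|A∩B)
= 4/9 * 8/11 * 1/7
= 32/99 * 1/7 = 32/693

32/693


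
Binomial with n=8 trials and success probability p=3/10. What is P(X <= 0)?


P(X<=0) = P(X=0)
= 5764801/100000000
= 5764801/100000000

5764801/100000000


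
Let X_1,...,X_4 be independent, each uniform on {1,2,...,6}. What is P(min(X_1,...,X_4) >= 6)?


P(min >= 6) = P(all X_i >= 6) = (P(X_1 >= 6))^4
= (1/6)^4 = 1/1296

1/1296


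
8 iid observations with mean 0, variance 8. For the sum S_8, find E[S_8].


E[S_n] = n*E[X_1] = 8*0 = 0

0


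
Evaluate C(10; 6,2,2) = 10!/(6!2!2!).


10! = 3628800
Denominator: 6!=720 * 2!=2 * 2!=2
Coefficient = 3628800 / 2880 = 1260

1260


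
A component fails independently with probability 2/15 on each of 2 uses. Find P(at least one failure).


P(at least one) = 1 - P(none)
P(none) = (1 - 2/15)^2 = (13/15)^2 = 169/225
P(at least one) = 1 - 169/225 = 56/225

56/225


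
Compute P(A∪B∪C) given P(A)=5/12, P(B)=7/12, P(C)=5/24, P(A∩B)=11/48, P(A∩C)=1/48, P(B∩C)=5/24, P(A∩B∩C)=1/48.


P(A∪B∪C) = P(A)+P(B)+P(C) - P(AB)-P(AC)-P(BC) + P(ABC)
= 5/12+7/12+5/24 - 11/48-1/48-5/24 + 1/48
= 37/48

37/48


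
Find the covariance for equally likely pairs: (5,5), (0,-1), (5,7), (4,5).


E[X]=7/2, E[Y]=4, E[XY]=20
Cov(X,Y) = E[XY] - E[X]E[Y] = 20 - 7/2*4 = 6

6


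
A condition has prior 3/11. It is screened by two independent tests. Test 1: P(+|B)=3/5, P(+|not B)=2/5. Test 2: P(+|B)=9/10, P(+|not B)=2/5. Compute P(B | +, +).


After test 1: P(+) = 3/5*3/11 + 2/5*8/11 = 5/11
P(B|+) = (9/55)/(5/11) = 9/25
After test 2 (use post1 as new prior): P(+) = 9/10*9/25 + 2/5*16/25 = 29/50
P(B|+,+) = (81/250)/(29/50) = 81/145

81/145


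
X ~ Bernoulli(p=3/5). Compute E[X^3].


For Bernoulli: X in {0,1}
E[X^3] = 0^3*(1-3/5) + 1^3*3/5 = 3/5

3/5


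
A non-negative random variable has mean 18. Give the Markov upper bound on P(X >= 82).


Markov: P(X >= a) <= E[X]/a
P(X >= 82) <= 18/82 = 9/41

9/41


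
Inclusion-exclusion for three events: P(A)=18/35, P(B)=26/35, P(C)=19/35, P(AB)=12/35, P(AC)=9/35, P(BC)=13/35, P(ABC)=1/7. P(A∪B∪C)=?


P(A∪B∪C) = P(A)+P(B)+P(C) - P(AB)-P(AC)-P(BC) + P(ABC)
= 18/35+26/35+19/35 - 12/35-9/35-13/35 + 1/7
= 34/35

34/35


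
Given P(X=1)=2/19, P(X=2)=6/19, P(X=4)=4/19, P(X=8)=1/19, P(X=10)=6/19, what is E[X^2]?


E[X^2] = sum(g(x)*P(x))
= 1*2/19 + 4*6/19 + 16*4/19 + 64*1/19 + 100*6/19
= 754/19

754/19


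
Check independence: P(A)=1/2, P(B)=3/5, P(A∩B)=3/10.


P(A)*P(B) = 1/2*3/5 = 3/10
P(A∩B) = 3/10, which equals P(A)P(B), so independent

Yes, A and B are independent


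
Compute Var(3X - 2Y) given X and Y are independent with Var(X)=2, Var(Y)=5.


Independence => Cov(X,Y)=0
Var(3X - 2Y) = 3^2*Var(X) + (-2)^2*Var(Y)
= 9*2 + 4*5 = 38

38


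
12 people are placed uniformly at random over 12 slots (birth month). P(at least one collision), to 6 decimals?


P(all different) = prod((12-i)/12 for i=0..11) = 0.000054
P(at least one match) = 1 - 0.000054 = 0.999946

0.999946


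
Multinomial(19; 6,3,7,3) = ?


19! = 121645100408832000
Denominator: 6!=720 * 3!=6 * 7!=5040 * 3!=6
Coefficient = 121645100408832000 / 130636800 = 931170240

931170240


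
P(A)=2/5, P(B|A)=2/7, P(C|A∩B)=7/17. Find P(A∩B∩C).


P(A∩B∩C) = P(A) * P(B|A) * P(C|A∩B)
= 2/5 * 2/7 * 7/17
= 4/35 * 7/17 = 4/85

4/85


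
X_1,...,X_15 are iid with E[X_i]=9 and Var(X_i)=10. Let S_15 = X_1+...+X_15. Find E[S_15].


E[S_n] = n*E[X_1] = 15*9 = 135

135


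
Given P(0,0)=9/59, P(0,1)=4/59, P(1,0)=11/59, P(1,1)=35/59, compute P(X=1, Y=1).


Read from table: P(X=1, Y=1) = 35/59

35/59


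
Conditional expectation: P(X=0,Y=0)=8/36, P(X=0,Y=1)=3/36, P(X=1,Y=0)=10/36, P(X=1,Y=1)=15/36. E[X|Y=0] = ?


P(Y=0) = 18/36
E[X|Y=0] = (0*8 + 1*10)/18 = 10/18 = 5/9

5/9


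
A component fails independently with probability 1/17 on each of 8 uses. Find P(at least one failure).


P(at least one) = 1 - P(none)
P(none) = (1 - 1/17)^8 = (16/17)^8 = 4294967296/6975757441
P(at least one) = 1 - 4294967296/6975757441 = 2680790145/6975757441

2680790145/6975757441


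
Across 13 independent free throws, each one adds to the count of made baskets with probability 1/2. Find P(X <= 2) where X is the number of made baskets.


P(X<=2) = P(X=0) + P(X=1) + P(X=2)
= 1/8192 + 13/8192 + 39/4096
= 23/2048

23/2048


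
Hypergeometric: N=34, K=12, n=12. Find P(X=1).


P(X=1) = C(12,1)*C(22,11) / C(34,12)
= 12*705432 / 548354040
= 8465184/548354040 = 1596/103385

1596/103385


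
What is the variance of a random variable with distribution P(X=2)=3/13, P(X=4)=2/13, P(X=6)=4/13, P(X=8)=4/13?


E[X] = 70/13, E[X^2] = 444/13
Var(X) = E[X^2] - (E[X])^2 = 444/13 - (70/13)^2 = 872/169

872/169


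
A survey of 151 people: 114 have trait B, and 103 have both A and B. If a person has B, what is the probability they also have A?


P(A|B) = P(A∩B)/P(B) = (103/151)/(114/151) = 103/114

103/114


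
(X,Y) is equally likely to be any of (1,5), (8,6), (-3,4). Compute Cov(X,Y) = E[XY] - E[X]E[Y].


E[X]=2, E[Y]=5, E[XY]=41/3
Cov(X,Y) = E[XY] - E[X]E[Y] = 41/3 - 2*5 = 11/3

11/3


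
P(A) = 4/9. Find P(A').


P(A') = 1 - P(A) = 1 - 4/9 = 5/9

5/9


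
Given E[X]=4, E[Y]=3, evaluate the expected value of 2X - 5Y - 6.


E[2X - 5Y - 6] = 2*E[X] - 5*E[Y] - 6
= (2)*(4) + (-5)*(3) + (-6)
= 8 - 15 - 6 = -13

-13


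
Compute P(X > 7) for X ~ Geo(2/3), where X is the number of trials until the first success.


P(X > 7) = P(first 7 trials all fail) = (1-p)^7 = (1/3)^7 = 1/2187

1/2187


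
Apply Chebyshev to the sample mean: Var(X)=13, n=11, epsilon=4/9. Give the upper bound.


Var(Xbar) = Var(X)/n = 13/11
Chebyshev: P(|Xbar-mu| >= 4/9) <= Var(Xbar)/(4/9)^2 = (13/11)/(16/81) = 1053/176
Bound exceeds 1, so trivial bound: 1

1


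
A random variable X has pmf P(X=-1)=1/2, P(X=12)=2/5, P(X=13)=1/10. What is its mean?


E[X] = sum(x * P(x))
= -1*1/2 + 12*2/5 + 13*1/10
= 28/5

28/5


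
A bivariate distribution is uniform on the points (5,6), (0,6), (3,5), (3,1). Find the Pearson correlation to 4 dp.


Cov(X,Y) = -0.3750, Var(X) = 3.1875, Var(Y) = 4.2500
rho = Cov/(sqrt(VarX)*sqrt(VarY)) = -0.1019

-0.1019


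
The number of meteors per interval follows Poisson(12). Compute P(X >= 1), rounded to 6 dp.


P(X>=1) = 1 - P(X<=0) = 1 - (e^(-12)*12^0/0!)
≈ 1 - 0.0000061442 = 0.9999938558
≈ 0.999994

0.999994


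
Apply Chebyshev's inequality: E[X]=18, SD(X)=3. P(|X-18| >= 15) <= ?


k = 15/3 = 5
Chebyshev: P(|X-mu| >= k*sigma) <= 1/k^2 = 1/5^2 = 1/25

1/25


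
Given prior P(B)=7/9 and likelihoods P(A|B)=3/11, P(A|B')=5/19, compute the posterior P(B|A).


P(A) = P(A|B)P(B) + P(A|B')P(B') = 3/11*7/9 + 5/19*2/9 = 509/1881
P(B|A) = P(A|B)P(B)/P(A) = (7/33)/(509/1881) = 399/509

399/509


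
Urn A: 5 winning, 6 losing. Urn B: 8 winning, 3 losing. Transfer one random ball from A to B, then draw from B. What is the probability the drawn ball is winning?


P(transfer winning) = 5/11; P(transfer losing) = 6/11
If winning transferred: Urn II has 9 winning of 12, so P(winning|winning moved) = 3/4
If losing transferred: Urn II has 8 winning of 12, so P(winning|losing moved) = 2/3
By total probability: P(winning) = 5/11*3/4 + 6/11*2/3 = 31/44

31/44


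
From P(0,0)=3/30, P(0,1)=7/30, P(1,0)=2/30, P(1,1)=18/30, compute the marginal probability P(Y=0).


P(Y=0) = P(0,0)+P(1,0) = 3/30 + 2/30 = 5/30 = 1/6

1/6


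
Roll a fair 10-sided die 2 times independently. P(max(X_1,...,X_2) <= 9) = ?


P(max <= 9) = P(all X_i <= 9) = (P(X_1 <= 9))^2
= (9/10)^2 = 81/100

81/100


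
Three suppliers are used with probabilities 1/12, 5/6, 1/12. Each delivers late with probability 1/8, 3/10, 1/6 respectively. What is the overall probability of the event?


P(A) = P(A|B1)P(B1) + P(A|B2)P(B2) + P(A|B3)P(B3)
= 1/8*1/12 + 3/10*5/6 + 1/6*1/12
= 1/96 + 1/4 + 1/72 = 79/288

79/288


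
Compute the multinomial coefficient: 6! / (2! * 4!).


6! = 720
Denominator: 2!=2 * 4!=24
Coefficient = 720 / 48 = 15

15


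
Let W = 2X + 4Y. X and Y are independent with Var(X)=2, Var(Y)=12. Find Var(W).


Independence => Cov(X,Y)=0
Var(2X + 4Y) = 2^2*Var(X) + 4^2*Var(Y)
= 4*2 + 16*12 = 200

200


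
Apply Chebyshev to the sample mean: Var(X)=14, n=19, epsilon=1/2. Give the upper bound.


Var(Xbar) = Var(X)/n = 14/19
Chebyshev: P(|Xbar-mu| >= 1/2) <= Var(Xbar)/(1/2)^2 = (14/19)/(1/4) = 56/19
Bound exceeds 1, so trivial bound: 1

1


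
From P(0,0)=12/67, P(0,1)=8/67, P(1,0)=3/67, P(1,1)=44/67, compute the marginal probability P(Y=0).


P(Y=0) = P(0,0)+P(1,0) = 12/67 + 3/67 = 15/67

15/67


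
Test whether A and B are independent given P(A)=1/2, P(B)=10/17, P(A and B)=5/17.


P(A)*P(B) = 1/2*10/17 = 5/17
P(A∩B) = 5/17, which equals P(A)P(B), so independent

Yes, A and B are independent


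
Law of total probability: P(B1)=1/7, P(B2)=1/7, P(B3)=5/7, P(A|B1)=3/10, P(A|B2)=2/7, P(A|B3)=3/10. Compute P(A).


P(A) = P(A|B1)P(B1) + P(A|B2)P(B2) + P(A|B3)P(B3)
= 3/10*1/7 + 2/7*1/7 + 3/10*5/7
= 3/70 + 2/49 + 3/14 = 73/245

73/245


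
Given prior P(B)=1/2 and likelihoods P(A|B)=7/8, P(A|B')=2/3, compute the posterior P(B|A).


P(A) = P(A|B)P(B) + P(A|B')P(B') = 7/8*1/2 + 2/3*1/2 = 37/48
P(B|A) = P(A|B)P(B)/P(A) = (7/16)/(37/48) = 21/37

21/37


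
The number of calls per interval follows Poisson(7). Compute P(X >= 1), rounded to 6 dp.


P(X>=1) = 1 - P(X<=0) = 1 - (e^(-7)*7^0/0!)
≈ 1 - 0.0009118820 = 0.9990881180
≈ 0.999088

0.999088


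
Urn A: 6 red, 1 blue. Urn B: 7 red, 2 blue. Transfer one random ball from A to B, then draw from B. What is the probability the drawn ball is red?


P(transfer red) = 6/7; P(transfer blue) = 1/7
If red transferred: Urn II has 8 red of 10, so P(red|red moved) = 4/5
If blue transferred: Urn II has 7 red of 10, so P(red|blue moved) = 7/10
By total probability: P(red) = 6/7*4/5 + 1/7*7/10 = 11/14

11/14


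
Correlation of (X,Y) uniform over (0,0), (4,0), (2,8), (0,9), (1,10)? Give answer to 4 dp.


Cov(X,Y) = -2.3600, Var(X) = 2.2400, Var(Y) = 19.8400
rho = Cov/(sqrt(VarX)*sqrt(VarY)) = -0.3540

-0.3540


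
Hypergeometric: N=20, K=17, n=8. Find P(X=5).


P(X=5) = C(17,5)*C(3,3) / C(20,8)
= 6188*1 / 125970
= 6188/125970 = 14/285

14/285


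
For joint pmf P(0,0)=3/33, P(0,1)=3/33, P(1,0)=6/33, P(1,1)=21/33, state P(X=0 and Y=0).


Read from table: P(X=0, Y=0) = 3/33 = 1/11

1/11


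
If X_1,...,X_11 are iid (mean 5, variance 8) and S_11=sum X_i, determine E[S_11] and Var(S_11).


E[S_n] = n*mu = 11*5 = 55
Var(S_n) = n*sigma^2 = 11*8 = 88

E[S_11]=55, Var(S_11)=88


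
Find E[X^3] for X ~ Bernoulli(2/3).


For Bernoulli: X in {0,1}
E[X^3] = 0^3*(1-2/3) + 1^3*2/3 = 2/3

2/3


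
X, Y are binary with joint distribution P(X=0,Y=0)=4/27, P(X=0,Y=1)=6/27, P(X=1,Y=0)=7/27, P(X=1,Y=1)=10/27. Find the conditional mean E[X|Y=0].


P(Y=0) = 11/27
E[X|Y=0] = (0*4 + 1*7)/11 = 7/11

7/11


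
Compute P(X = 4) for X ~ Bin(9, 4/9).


P(X=4) = C(9,4) * p^4 * (1-p)^5
= 126 * 256/6561 * 3125/59049
= 11200000/43046721

11200000/43046721


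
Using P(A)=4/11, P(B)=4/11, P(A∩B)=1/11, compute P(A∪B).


P(A∪B) = P(A) + P(B) - P(A∩B)
= 4/11 + 4/11 - 1/11 = 7/11

7/11


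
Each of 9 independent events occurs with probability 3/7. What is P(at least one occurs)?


P(at least one) = 1 - P(none)
P(none) = (1 - 3/7)^9 = (4/7)^9 = 262144/40353607
P(at least one) = 1 - 262144/40353607 = 40091463/40353607

40091463/40353607


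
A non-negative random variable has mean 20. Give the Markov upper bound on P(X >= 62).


Markov: P(X >= a) <= E[X]/a
P(X >= 62) <= 20/62 = 10/31

10/31


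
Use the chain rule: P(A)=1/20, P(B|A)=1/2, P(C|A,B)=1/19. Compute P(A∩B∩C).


P(A∩B∩C) = P(A) * P(B|A) * P(C|A∩B)
= 1/20 * 1/2 * 1/19
= 1/40 * 1/19 = 1/760

1/760


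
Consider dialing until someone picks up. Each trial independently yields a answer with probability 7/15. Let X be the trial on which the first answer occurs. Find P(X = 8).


P(X=8) = (1-p)^7 * p = (8/15)^7 * 7/15
= 2097152/170859375 * 7/15 = 14680064/2562890625

14680064/2562890625


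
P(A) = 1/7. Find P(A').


P(A') = 1 - P(A) = 1 - 1/7 = 6/7

6/7


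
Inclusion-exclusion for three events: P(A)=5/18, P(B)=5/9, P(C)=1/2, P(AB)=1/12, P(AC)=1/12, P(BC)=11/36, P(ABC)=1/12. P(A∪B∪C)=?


P(A∪B∪C) = P(A)+P(B)+P(C) - P(AB)-P(AC)-P(BC) + P(ABC)
= 5/18+5/9+1/2 - 1/12-1/12-11/36 + 1/12
= 17/18

17/18


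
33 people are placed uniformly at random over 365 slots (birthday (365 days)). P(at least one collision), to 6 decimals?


P(all different) = prod((365-i)/365 for i=0..32) = 0.225028
P(at least one match) = 1 - 0.225028 = 0.774972

0.774972


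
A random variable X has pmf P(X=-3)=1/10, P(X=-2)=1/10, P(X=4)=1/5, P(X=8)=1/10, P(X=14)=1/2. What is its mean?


E[X] = sum(x * P(x))
= -3*1/10 - 2*1/10 + 4*1/5 + 8*1/10 + 14*1/2
= 81/10

81/10


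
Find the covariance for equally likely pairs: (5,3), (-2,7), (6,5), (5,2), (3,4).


E[X]=17/5, E[Y]=21/5, E[XY]=53/5
Cov(X,Y) = E[XY] - E[X]E[Y] = 53/5 - 17/5*21/5 = -92/25

-92/25


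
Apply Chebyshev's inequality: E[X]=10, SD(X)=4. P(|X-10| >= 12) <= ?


k = 12/4 = 3
Chebyshev: P(|X-mu| >= k*sigma) <= 1/k^2 = 1/3^2 = 1/9

1/9


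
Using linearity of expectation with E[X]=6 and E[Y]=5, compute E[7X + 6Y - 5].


E[7X + 6Y - 5] = 7*E[X] + 6*E[Y] - 5
= (7)*(6) + (6)*(5) + (-5)
= 42 + 30 - 5 = 67

67


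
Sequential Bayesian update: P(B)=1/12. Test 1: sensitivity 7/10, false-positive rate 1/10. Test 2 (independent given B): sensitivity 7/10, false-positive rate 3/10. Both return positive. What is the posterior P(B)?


After test 1: P(+) = 7/10*1/12 + 1/10*11/12 = 3/20
P(B|+) = (7/120)/(3/20) = 7/18
After test 2 (use post1 as new prior): P(+) = 7/10*7/18 + 3/10*11/18 = 41/90
P(B|+,+) = (49/180)/(41/90) = 49/82

49/82


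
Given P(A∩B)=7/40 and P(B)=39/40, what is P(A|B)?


P(A|B) = P(A∩B)/P(B) = (7/40)/(39/40) = 7/39

7/39


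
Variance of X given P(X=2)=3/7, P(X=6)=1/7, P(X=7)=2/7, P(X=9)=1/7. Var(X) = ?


E[X] = 5, E[X^2] = 227/7
Var(X) = E[X^2] - (E[X])^2 = 227/7 - (5)^2 = 52/7

52/7
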